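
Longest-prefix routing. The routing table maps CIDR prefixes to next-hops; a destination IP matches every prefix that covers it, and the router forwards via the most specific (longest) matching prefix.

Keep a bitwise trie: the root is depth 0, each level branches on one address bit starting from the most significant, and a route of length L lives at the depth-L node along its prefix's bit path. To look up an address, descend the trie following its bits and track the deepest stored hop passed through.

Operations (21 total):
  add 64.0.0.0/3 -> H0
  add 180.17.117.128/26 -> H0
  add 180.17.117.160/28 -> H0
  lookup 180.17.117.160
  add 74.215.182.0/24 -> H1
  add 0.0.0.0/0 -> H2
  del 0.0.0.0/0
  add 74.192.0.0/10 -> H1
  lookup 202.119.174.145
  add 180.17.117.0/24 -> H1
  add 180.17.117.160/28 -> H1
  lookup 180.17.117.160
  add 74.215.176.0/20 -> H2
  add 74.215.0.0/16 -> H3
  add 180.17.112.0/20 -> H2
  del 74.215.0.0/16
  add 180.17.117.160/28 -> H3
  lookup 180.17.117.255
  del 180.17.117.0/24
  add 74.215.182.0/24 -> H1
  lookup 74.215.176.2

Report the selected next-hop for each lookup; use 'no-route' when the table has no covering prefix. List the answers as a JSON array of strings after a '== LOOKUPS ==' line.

Trace:
  + 64.0.0.0/3 (H0) depth=3
  + 180.17.117.128/26 (H0) depth=26
  + 180.17.117.160/28 (H0) depth=28
  lookup 180.17.117.160: bits 1011010000010001011101011010 walk d0:-→d1:-→d2:-→d3:-→d4:-→d5:-→d6:-→d7:-→d8:-→d9:-→d10:-→d11:-→d12:-→d13:-→d14:-→d15:-→d16:-→d17:-→d18:-→d19:-→d20:-→d21:-→d22:-→d23:-→d24:-→d25:-→d26:H0→d27:-→d28:H0 -> H0
  + 74.215.182.0/24 (H1) depth=24
  + 0.0.0.0/0 (H2) depth=0
  del 0.0.0.0/0 (clear depth 0)
  + 74.192.0.0/10 (H1) depth=10
  lookup 202.119.174.145: bits 1 walk d0:-→d1:- -> no-route
  + 180.17.117.0/24 (H1) depth=24
  + 180.17.117.160/28 (H1) depth=28
  lookup 180.17.117.160: bits 1011010000010001011101011010 walk d0:-→d1:-→d2:-→d3:-→d4:-→d5:-→d6:-→d7:-→d8:-→d9:-→d10:-→d11:-→d12:-→d13:-→d14:-→d15:-→d16:-→d17:-→d18:-→d19:-→d20:-→d21:-→d22:-→d23:-→d24:H1→d25:-→d26:H0→d27:-→d28:H1 -> H1
  + 74.215.176.0/20 (H2) depth=20
  + 74.215.0.0/16 (H3) depth=16
  + 180.17.112.0/20 (H2) depth=20
  del 74.215.0.0/16 (clear depth 16)
  + 180.17.117.160/28 (H3) depth=28
  lookup 180.17.117.255: bits 1011010000010001011101011 walk d0:-→d1:-→d2:-→d3:-→d4:-→d5:-→d6:-→d7:-→d8:-→d9:-→d10:-→d11:-→d12:-→d13:-→d14:-→d15:-→d16:-→d17:-→d18:-→d19:-→d20:H2→d21:-→d22:-→d23:-→d24:H1→d25:- -> H1
  del 180.17.117.0/24 (clear depth 24)
  + 74.215.182.0/24 (H1) depth=24
  lookup 74.215.176.2: bits 010010101101011110110 walk d0:-→d1:-→d2:-→d3:H0→d4:-→d5:-→d6:-→d7:-→d8:-→d9:-→d10:H1→d11:-→d12:-→d13:-→d14:-→d15:-→d16:-→d17:-→d18:-→d19:-→d20:H2→d21:- -> H2

== LOOKUPS ==
["H0","no-route","H1","H1","H2"]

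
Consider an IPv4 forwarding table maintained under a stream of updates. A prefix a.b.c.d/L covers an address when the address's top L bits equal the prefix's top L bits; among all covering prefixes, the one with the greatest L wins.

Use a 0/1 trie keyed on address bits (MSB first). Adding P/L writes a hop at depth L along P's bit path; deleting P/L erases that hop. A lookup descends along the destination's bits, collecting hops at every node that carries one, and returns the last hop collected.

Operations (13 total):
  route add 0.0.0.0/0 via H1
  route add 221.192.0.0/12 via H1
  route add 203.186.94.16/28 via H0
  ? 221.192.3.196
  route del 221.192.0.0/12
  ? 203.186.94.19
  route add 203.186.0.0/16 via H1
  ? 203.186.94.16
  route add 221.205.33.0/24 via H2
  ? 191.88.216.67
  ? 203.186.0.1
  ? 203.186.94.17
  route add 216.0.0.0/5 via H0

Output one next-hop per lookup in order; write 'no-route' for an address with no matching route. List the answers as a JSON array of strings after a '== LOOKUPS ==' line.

Process each operation:
  add 0.0.0.0/0 -> H1 at depth 0
  add 221.192.0.0/12 -> H1 at depth 12
  add 203.186.94.16/28 -> H0 at depth 28
  lookup 221.192.3.196: bits 110111011100 walk d0:H1→d1:-→d2:-→d3:-→d4:-→d5:-→d6:-→d7:-→d8:-→d9:-→d10:-→d11:-→d12:H1 -> H1
  del 221.192.0.0/12 (clear depth 12)
  lookup 203.186.94.19: bits 1100101110111010010111100001 walk d0:H1→d1:-→d2:-→d3:-→d4:-→d5:-→d6:-→d7:-→d8:-→d9:-→d10:-→d11:-→d12:-→d13:-→d14:-→d15:-→d16:-→d17:-→d18:-→d19:-→d20:-→d21:-→d22:-→d23:-→d24:-→d25:-→d26:-→d27:-→d28:H0 -> H0
  add 203.186.0.0/16 -> H1 at depth 16
  lookup 203.186.94.16: bits 1100101110111010010111100001 walk d0:H1→d1:-→d2:-→d3:-→d4:-→d5:-→d6:-→d7:-→d8:-→d9:-→d10:-→d11:-→d12:-→d13:-→d14:-→d15:-→d16:H1→d17:-→d18:-→d19:-→d20:-→d21:-→d22:-→d23:-→d24:-→d25:-→d26:-→d27:-→d28:H0 -> H0
  add 221.205.33.0/24 -> H2 at depth 24
  lookup 191.88.216.67: bits 1 walk d0:H1→d1:- -> H1
  lookup 203.186.0.1: bits 11001011101110100 walk d0:H1→d1:-→d2:-→d3:-→d4:-→d5:-→d6:-→d7:-→d8:-→d9:-→d10:-→d11:-→d12:-→d13:-→d14:-→d15:-→d16:H1→d17:- -> H1
  lookup 203.186.94.17: bits 1100101110111010010111100001 walk d0:H1→d1:-→d2:-→d3:-→d4:-→d5:-→d6:-→d7:-→d8:-→d9:-→d10:-→d11:-→d12:-→d13:-→d14:-→d15:-→d16:H1→d17:-→d18:-→d19:-→d20:-→d21:-→d22:-→d23:-→d24:-→d25:-→d26:-→d27:-→d28:H0 -> H0
  add 216.0.0.0/5 -> H0 at depth 5

== LOOKUPS ==
["H1","H0","H0","H1","H1","H0"]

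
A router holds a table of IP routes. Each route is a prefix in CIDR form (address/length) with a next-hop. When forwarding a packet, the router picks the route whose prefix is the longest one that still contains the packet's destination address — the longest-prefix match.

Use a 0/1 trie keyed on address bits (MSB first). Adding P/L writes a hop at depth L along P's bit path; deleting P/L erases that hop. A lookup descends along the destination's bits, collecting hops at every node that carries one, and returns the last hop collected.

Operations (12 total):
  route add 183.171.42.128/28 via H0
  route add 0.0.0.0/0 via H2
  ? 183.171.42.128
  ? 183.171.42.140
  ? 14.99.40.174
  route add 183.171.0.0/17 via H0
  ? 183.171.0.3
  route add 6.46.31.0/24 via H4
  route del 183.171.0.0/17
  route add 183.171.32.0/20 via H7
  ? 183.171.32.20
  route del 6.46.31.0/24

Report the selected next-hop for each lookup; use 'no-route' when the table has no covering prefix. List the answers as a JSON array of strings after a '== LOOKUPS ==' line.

Apply in order:
  add 183.171.42.128/28 -> H0 at depth 28
  add 0.0.0.0/0 -> H2 at depth 0
  Q 183.171.42.128: descend 1011011110101011001010101000 ; hops seen [H2,H0] ; pick H0
  Q 183.171.42.140: descend 1011011110101011001010101000 ; hops seen [H2,H0] ; pick H0
  Q 14.99.40.174: descend ε ; hops seen [H2] ; pick H2
  add 183.171.0.0/17 -> H0 at depth 17
  Q 183.171.0.3: descend 101101111010101100 ; hops seen [H2,H0] ; pick H0
  add 6.46.31.0/24 -> H4 at depth 24
  del 183.171.0.0/17 (clear depth 17)
  add 183.171.32.0/20 -> H7 at depth 20
  Q 183.171.32.20: descend 10110111101010110010 ; hops seen [H2,H7] ; pick H7
  del 6.46.31.0/24 (clear depth 24)

== LOOKUPS ==
["H0","H0","H2","H0","H7"]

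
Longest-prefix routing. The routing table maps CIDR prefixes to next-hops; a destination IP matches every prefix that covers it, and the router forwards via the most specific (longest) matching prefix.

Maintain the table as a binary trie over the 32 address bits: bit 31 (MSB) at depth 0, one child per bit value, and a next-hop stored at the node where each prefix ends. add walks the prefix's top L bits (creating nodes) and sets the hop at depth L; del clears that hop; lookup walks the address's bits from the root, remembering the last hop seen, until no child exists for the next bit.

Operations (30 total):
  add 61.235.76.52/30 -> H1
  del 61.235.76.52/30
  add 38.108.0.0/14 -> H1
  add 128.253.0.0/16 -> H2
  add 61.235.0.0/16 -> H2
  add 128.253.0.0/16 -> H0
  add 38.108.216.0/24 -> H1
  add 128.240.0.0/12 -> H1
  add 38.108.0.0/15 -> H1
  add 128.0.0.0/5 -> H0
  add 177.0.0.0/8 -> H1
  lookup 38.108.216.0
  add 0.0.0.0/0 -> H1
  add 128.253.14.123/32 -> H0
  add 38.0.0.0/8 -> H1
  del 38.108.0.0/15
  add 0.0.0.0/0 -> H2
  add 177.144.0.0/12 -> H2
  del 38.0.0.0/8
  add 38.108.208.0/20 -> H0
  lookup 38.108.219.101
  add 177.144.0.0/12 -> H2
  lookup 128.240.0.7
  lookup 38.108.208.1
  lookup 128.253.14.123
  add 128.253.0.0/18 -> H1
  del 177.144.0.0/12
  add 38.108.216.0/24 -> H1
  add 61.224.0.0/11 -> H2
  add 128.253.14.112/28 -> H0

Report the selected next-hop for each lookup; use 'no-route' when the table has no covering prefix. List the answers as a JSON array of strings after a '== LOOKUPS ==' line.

Apply in order:
  add 61.235.76.52/30 -> H1 at depth 30
  del 61.235.76.52/30 (clear depth 30)
  add 38.108.0.0/14 -> H1 at depth 14
  add 128.253.0.0/16 -> H2 at depth 16
  add 61.235.0.0/16 -> H2 at depth 16
  add 128.253.0.0/16 -> H0 at depth 16
  add 38.108.216.0/24 -> H1 at depth 24
  add 128.240.0.0/12 -> H1 at depth 12
  add 38.108.0.0/15 -> H1 at depth 15
  add 128.0.0.0/5 -> H0 at depth 5
  add 177.0.0.0/8 -> H1 at depth 8
  Q 38.108.216.0: descend 001001100110110011011000 ; hops seen [H1,H1,H1] ; pick H1
  add 0.0.0.0/0 -> H1 at depth 0
  add 128.253.14.123/32 -> H0 at depth 32
  add 38.0.0.0/8 -> H1 at depth 8
  del 38.108.0.0/15 (clear depth 15)
  add 0.0.0.0/0 -> H2 at depth 0
  add 177.144.0.0/12 -> H2 at depth 12
  del 38.0.0.0/8 (clear depth 8)
  add 38.108.208.0/20 -> H0 at depth 20
  Q 38.108.219.101: descend 0010011001101100110110 ; hops seen [H2,H1,H0] ; pick H0
  add 177.144.0.0/12 -> H2 at depth 12
  Q 128.240.0.7: descend 100000001111 ; hops seen [H2,H0,H1] ; pick H1
  Q 38.108.208.1: descend 00100110011011001101 ; hops seen [H2,H1,H0] ; pick H0
  Q 128.253.14.123: descend 10000000111111010000111001111011 ; hops seen [H2,H0,H1,H0,H0] ; pick H0
  add 128.253.0.0/18 -> H1 at depth 18
  del 177.144.0.0/12 (clear depth 12)
  add 38.108.216.0/24 -> H1 at depth 24
  add 61.224.0.0/11 -> H2 at depth 11
  add 128.253.14.112/28 -> H0 at depth 28

== LOOKUPS ==
["H1","H0","H1","H0","H0"]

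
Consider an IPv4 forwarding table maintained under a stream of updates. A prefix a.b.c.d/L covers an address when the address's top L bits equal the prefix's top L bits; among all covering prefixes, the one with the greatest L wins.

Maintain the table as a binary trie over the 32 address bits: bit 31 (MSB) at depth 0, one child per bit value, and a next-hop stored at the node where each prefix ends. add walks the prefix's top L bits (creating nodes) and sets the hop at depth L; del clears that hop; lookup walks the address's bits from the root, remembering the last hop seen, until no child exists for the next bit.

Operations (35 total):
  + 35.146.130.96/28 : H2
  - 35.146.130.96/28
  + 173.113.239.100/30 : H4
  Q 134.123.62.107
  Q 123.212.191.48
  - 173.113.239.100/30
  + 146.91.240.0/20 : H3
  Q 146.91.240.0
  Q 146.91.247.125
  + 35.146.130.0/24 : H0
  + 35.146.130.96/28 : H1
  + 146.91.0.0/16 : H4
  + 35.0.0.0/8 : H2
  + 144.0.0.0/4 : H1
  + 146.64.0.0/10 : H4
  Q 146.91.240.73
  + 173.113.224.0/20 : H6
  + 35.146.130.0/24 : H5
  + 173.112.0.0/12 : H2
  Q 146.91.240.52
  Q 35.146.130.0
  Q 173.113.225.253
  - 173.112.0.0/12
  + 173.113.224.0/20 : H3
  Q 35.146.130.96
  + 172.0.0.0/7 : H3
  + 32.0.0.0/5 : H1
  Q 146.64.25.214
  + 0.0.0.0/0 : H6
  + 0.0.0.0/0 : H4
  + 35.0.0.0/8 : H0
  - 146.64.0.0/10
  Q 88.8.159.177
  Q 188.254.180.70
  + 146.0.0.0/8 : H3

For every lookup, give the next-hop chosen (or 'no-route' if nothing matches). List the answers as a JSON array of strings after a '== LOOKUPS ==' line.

Process each operation:
  + 35.146.130.96/28 (H2) depth=28
  - 35.146.130.96/28 clear@28
  + 173.113.239.100/30 (H4) depth=30
  Q 134.123.62.107: descend 10 ; hops seen [∅] ; pick no-route
  Q 123.212.191.48: descend 0 ; hops seen [∅] ; pick no-route
  - 173.113.239.100/30 clear@30
  + 146.91.240.0/20 (H3) depth=20
  Q 146.91.240.0: descend 10010010010110111111 ; hops seen [H3] ; pick H3
  Q 146.91.247.125: descend 10010010010110111111 ; hops seen [H3] ; pick H3
  + 35.146.130.0/24 (H0) depth=24
  + 35.146.130.96/28 (H1) depth=28
  + 146.91.0.0/16 (H4) depth=16
  + 35.0.0.0/8 (H2) depth=8
  + 144.0.0.0/4 (H1) depth=4
  + 146.64.0.0/10 (H4) depth=10
  Q 146.91.240.73: descend 10010010010110111111 ; hops seen [H1,H4,H4,H3] ; pick H3
  + 173.113.224.0/20 (H6) depth=20
  + 35.146.130.0/24 (H5) depth=24
  + 173.112.0.0/12 (H2) depth=12
  Q 146.91.240.52: descend 10010010010110111111 ; hops seen [H1,H4,H4,H3] ; pick H3
  Q 35.146.130.0: descend 0010001110010010100000100 ; hops seen [H2,H5] ; pick H5
  Q 173.113.225.253: descend 10101101011100011110 ; hops seen [H2,H6] ; pick H6
  - 173.112.0.0/12 clear@12
  + 173.113.224.0/20 (H3) depth=20
  Q 35.146.130.96: descend 0010001110010010100000100110 ; hops seen [H2,H5,H1] ; pick H1
  + 172.0.0.0/7 (H3) depth=7
  + 32.0.0.0/5 (H1) depth=5
  Q 146.64.25.214: descend 10010010010 ; hops seen [H1,H4] ; pick H4
  + 0.0.0.0/0 (H6) depth=0
  + 0.0.0.0/0 (H4) depth=0
  + 35.0.0.0/8 (H0) depth=8
  - 146.64.0.0/10 clear@10
  Q 88.8.159.177: descend 0 ; hops seen [H4] ; pick H4
  Q 188.254.180.70: descend 101 ; hops seen [H4] ; pick H4
  + 146.0.0.0/8 (H3) depth=8

== LOOKUPS ==
["no-route","no-route","H3","H3","H3","H3","H5","H6","H1","H4","H4","H4"]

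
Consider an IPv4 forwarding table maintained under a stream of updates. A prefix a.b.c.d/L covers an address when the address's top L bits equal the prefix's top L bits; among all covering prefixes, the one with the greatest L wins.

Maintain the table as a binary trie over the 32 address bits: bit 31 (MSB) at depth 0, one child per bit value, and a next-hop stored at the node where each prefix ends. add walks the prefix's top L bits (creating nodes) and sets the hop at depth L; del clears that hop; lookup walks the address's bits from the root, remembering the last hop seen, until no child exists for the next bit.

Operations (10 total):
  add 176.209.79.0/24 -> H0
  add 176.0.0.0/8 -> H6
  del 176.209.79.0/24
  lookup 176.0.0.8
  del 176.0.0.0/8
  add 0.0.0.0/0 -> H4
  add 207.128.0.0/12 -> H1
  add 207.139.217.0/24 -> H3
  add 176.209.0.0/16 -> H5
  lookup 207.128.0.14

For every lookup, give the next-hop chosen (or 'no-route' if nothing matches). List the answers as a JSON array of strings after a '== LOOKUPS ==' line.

Apply in order:
  + 176.209.79.0/24 (H0) depth=24
  + 176.0.0.0/8 (H6) depth=8
  - 176.209.79.0/24 clear@24
  lookup 176.0.0.8: bits 10110000 walk d0:-→d1:-→d2:-→d3:-→d4:-→d5:-→d6:-→d7:-→d8:H6 -> H6
  - 176.0.0.0/8 clear@8
  + 0.0.0.0/0 (H4) depth=0
  + 207.128.0.0/12 (H1) depth=12
  + 207.139.217.0/24 (H3) depth=24
  + 176.209.0.0/16 (H5) depth=16
  lookup 207.128.0.14: bits 110011111000 walk d0:H4→d1:-→d2:-→d3:-→d4:-→d5:-→d6:-→d7:-→d8:-→d9:-→d10:-→d11:-→d12:H1 -> H1

== LOOKUPS ==
["H6","H1"]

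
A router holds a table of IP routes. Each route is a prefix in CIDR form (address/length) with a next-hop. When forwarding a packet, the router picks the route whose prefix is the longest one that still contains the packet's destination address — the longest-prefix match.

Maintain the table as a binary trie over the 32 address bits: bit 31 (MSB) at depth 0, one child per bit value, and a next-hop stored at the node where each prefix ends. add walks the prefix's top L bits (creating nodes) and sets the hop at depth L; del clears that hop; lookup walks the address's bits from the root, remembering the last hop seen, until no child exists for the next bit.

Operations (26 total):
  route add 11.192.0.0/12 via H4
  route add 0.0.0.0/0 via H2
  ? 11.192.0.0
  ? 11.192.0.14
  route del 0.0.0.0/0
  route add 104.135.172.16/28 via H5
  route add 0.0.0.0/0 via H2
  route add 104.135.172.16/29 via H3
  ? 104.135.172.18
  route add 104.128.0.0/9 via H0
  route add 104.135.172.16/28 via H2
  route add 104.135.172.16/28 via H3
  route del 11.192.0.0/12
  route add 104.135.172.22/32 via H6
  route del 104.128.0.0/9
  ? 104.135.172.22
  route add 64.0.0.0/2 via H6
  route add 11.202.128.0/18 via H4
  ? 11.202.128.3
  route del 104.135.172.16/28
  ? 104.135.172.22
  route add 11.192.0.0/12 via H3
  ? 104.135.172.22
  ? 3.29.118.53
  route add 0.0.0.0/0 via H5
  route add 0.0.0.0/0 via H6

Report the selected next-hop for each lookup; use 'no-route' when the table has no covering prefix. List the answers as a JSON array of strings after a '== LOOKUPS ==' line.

Trace:
  + 11.192.0.0/12 (H4) depth=12
  + 0.0.0.0/0 (H2) depth=0
  lookup 11.192.0.0: bits 000010111100 walk d0:H2→d1:-→d2:-→d3:-→d4:-→d5:-→d6:-→d7:-→d8:-→d9:-→d10:-→d11:-→d12:H4 -> H4
  lookup 11.192.0.14: bits 000010111100 walk d0:H2→d1:-→d2:-→d3:-→d4:-→d5:-→d6:-→d7:-→d8:-→d9:-→d10:-→d11:-→d12:H4 -> H4
  - 0.0.0.0/0 clear@0
  + 104.135.172.16/28 (H5) depth=28
  + 0.0.0.0/0 (H2) depth=0
  + 104.135.172.16/29 (H3) depth=29
  lookup 104.135.172.18: bits 01101000100001111010110000010 walk d0:H2→d1:-→d2:-→d3:-→d4:-→d5:-→d6:-→d7:-→d8:-→d9:-→d10:-→d11:-→d12:-→d13:-→d14:-→d15:-→d16:-→d17:-→d18:-→d19:-→d20:-→d21:-→d22:-→d23:-→d24:-→d25:-→d26:-→d27:-→d28:H5→d29:H3 -> H3
  + 104.128.0.0/9 (H0) depth=9
  + 104.135.172.16/28 (H2) depth=28
  + 104.135.172.16/28 (H3) depth=28
  - 11.192.0.0/12 clear@12
  + 104.135.172.22/32 (H6) depth=32
  - 104.128.0.0/9 clear@9
  lookup 104.135.172.22: bits 01101000100001111010110000010110 walk d0:H2→d1:-→d2:-→d3:-→d4:-→d5:-→d6:-→d7:-→d8:-→d9:-→d10:-→d11:-→d12:-→d13:-→d14:-→d15:-→d16:-→d17:-→d18:-→d19:-→d20:-→d21:-→d22:-→d23:-→d24:-→d25:-→d26:-→d27:-→d28:H3→d29:H3→d30:-→d31:-→d32:H6 -> H6
  + 64.0.0.0/2 (H6) depth=2
  + 11.202.128.0/18 (H4) depth=18
  lookup 11.202.128.3: bits 000010111100101010 walk d0:H2→d1:-→d2:-→d3:-→d4:-→d5:-→d6:-→d7:-→d8:-→d9:-→d10:-→d11:-→d12:-→d13:-→d14:-→d15:-→d16:-→d17:-→d18:H4 -> H4
  - 104.135.172.16/28 clear@28
  lookup 104.135.172.22: bits 01101000100001111010110000010110 walk d0:H2→d1:-→d2:H6→d3:-→d4:-→d5:-→d6:-→d7:-→d8:-→d9:-→d10:-→d11:-→d12:-→d13:-→d14:-→d15:-→d16:-→d17:-→d18:-→d19:-→d20:-→d21:-→d22:-→d23:-→d24:-→d25:-→d26:-→d27:-→d28:-→d29:H3→d30:-→d31:-→d32:H6 -> H6
  + 11.192.0.0/12 (H3) depth=12
  lookup 104.135.172.22: bits 01101000100001111010110000010110 walk d0:H2→d1:-→d2:H6→d3:-→d4:-→d5:-→d6:-→d7:-→d8:-→d9:-→d10:-→d11:-→d12:-→d13:-→d14:-→d15:-→d16:-→d17:-→d18:-→d19:-→d20:-→d21:-→d22:-→d23:-→d24:-→d25:-→d26:-→d27:-→d28:-→d29:H3→d30:-→d31:-→d32:H6 -> H6
  lookup 3.29.118.53: bits 0000 walk d0:H2→d1:-→d2:-→d3:-→d4:- -> H2
  + 0.0.0.0/0 (H5) depth=0
  + 0.0.0.0/0 (H6) depth=0

== LOOKUPS ==
["H4","H4","H3","H6","H4","H6","H6","H2"]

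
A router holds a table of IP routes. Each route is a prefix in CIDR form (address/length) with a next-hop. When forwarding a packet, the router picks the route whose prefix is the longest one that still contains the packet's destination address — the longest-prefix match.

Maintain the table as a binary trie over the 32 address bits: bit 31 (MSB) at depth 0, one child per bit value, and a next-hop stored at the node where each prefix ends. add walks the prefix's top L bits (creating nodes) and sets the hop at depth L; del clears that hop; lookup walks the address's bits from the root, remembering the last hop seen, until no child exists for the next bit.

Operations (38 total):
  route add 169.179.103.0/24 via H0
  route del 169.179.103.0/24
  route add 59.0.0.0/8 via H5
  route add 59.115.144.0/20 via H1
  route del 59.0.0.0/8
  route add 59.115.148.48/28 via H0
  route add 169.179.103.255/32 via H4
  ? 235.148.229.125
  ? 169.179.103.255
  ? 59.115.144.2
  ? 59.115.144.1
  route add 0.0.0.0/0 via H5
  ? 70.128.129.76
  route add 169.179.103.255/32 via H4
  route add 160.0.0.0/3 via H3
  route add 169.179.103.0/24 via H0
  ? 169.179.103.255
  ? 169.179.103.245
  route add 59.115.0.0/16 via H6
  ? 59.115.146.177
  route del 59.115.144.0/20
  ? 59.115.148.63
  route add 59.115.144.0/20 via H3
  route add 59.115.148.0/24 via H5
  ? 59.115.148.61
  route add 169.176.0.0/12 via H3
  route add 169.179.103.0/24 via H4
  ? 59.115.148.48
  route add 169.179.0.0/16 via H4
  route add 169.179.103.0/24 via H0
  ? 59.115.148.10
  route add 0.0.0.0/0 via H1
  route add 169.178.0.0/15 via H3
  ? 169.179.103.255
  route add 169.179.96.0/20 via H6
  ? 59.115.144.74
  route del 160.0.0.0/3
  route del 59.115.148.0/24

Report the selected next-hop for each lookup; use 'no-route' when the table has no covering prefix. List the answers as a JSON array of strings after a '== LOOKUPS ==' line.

Apply in order:
  add 169.179.103.0/24 -> H0 at depth 24
  del 169.179.103.0/24 (clear depth 24)
  add 59.0.0.0/8 -> H5 at depth 8
  add 59.115.144.0/20 -> H1 at depth 20
  del 59.0.0.0/8 (clear depth 8)
  add 59.115.148.48/28 -> H0 at depth 28
  add 169.179.103.255/32 -> H4 at depth 32
  lookup 235.148.229.125: bits 1 walk d0:-→d1:- -> no-route
  lookup 169.179.103.255: bits 10101001101100110110011111111111 walk d0:-→d1:-→d2:-→d3:-→d4:-→d5:-→d6:-→d7:-→d8:-→d9:-→d10:-→d11:-→d12:-→d13:-→d14:-→d15:-→d16:-→d17:-→d18:-→d19:-→d20:-→d21:-→d22:-→d23:-→d24:-→d25:-→d26:-→d27:-→d28:-→d29:-→d30:-→d31:-→d32:H4 -> H4
  lookup 59.115.144.2: bits 001110110111001110010 walk d0:-→d1:-→d2:-→d3:-→d4:-→d5:-→d6:-→d7:-→d8:-→d9:-→d10:-→d11:-→d12:-→d13:-→d14:-→d15:-→d16:-→d17:-→d18:-→d19:-→d20:H1→d21:- -> H1
  lookup 59.115.144.1: bits 001110110111001110010 walk d0:-→d1:-→d2:-→d3:-→d4:-→d5:-→d6:-→d7:-→d8:-→d9:-→d10:-→d11:-→d12:-→d13:-→d14:-→d15:-→d16:-→d17:-→d18:-→d19:-→d20:H1→d21:- -> H1
  add 0.0.0.0/0 -> H5 at depth 0
  lookup 70.128.129.76: bits 0 walk d0:H5→d1:- -> H5
  add 169.179.103.255/32 -> H4 at depth 32
  add 160.0.0.0/3 -> H3 at depth 3
  add 169.179.103.0/24 -> H0 at depth 24
  lookup 169.179.103.255: bits 10101001101100110110011111111111 walk d0:H5→d1:-→d2:-→d3:H3→d4:-→d5:-→d6:-→d7:-→d8:-→d9:-→d10:-→d11:-→d12:-→d13:-→d14:-→d15:-→d16:-→d17:-→d18:-→d19:-→d20:-→d21:-→d22:-→d23:-→d24:H0→d25:-→d26:-→d27:-→d28:-→d29:-→d30:-→d31:-→d32:H4 -> H4
  lookup 169.179.103.245: bits 1010100110110011011001111111 walk d0:H5→d1:-→d2:-→d3:H3→d4:-→d5:-→d6:-→d7:-→d8:-→d9:-→d10:-→d11:-→d12:-→d13:-→d14:-→d15:-→d16:-→d17:-→d18:-→d19:-→d20:-→d21:-→d22:-→d23:-→d24:H0→d25:-→d26:-→d27:-→d28:- -> H0
  add 59.115.0.0/16 -> H6 at depth 16
  lookup 59.115.146.177: bits 001110110111001110010 walk d0:H5→d1:-→d2:-→d3:-→d4:-→d5:-→d6:-→d7:-→d8:-→d9:-→d10:-→d11:-→d12:-→d13:-→d14:-→d15:-→d16:H6→d17:-→d18:-→d19:-→d20:H1→d21:- -> H1
  del 59.115.144.0/20 (clear depth 20)
  lookup 59.115.148.63: bits 0011101101110011100101000011 walk d0:H5→d1:-→d2:-→d3:-→d4:-→d5:-→d6:-→d7:-→d8:-→d9:-→d10:-→d11:-→d12:-→d13:-→d14:-→d15:-→d16:H6→d17:-→d18:-→d19:-→d20:-→d21:-→d22:-→d23:-→d24:-→d25:-→d26:-→d27:-→d28:H0 -> H0
  add 59.115.144.0/20 -> H3 at depth 20
  add 59.115.148.0/24 -> H5 at depth 24
  lookup 59.115.148.61: bits 0011101101110011100101000011 walk d0:H5→d1:-→d2:-→d3:-→d4:-→d5:-→d6:-→d7:-→d8:-→d9:-→d10:-→d11:-→d12:-→d13:-→d14:-→d15:-→d16:H6→d17:-→d18:-→d19:-→d20:H3→d21:-→d22:-→d23:-→d24:H5→d25:-→d26:-→d27:-→d28:H0 -> H0
  add 169.176.0.0/12 -> H3 at depth 12
  add 169.179.103.0/24 -> H4 at depth 24
  lookup 59.115.148.48: bits 0011101101110011100101000011 walk d0:H5→d1:-→d2:-→d3:-→d4:-→d5:-→d6:-→d7:-→d8:-→d9:-→d10:-→d11:-→d12:-→d13:-→d14:-→d15:-→d16:H6→d17:-→d18:-→d19:-→d20:H3→d21:-→d22:-→d23:-→d24:H5→d25:-→d26:-→d27:-→d28:H0 -> H0
  add 169.179.0.0/16 -> H4 at depth 16
  add 169.179.103.0/24 -> H0 at depth 24
  lookup 59.115.148.10: bits 00111011011100111001010000 walk d0:H5→d1:-→d2:-→d3:-→d4:-→d5:-→d6:-→d7:-→d8:-→d9:-→d10:-→d11:-→d12:-→d13:-→d14:-→d15:-→d16:H6→d17:-→d18:-→d19:-→d20:H3→d21:-→d22:-→d23:-→d24:H5→d25:-→d26:- -> H5
  add 0.0.0.0/0 -> H1 at depth 0
  add 169.178.0.0/15 -> H3 at depth 15
  lookup 169.179.103.255: bits 10101001101100110110011111111111 walk d0:H1→d1:-→d2:-→d3:H3→d4:-→d5:-→d6:-→d7:-→d8:-→d9:-→d10:-→d11:-→d12:H3→d13:-→d14:-→d15:H3→d16:H4→d17:-→d18:-→d19:-→d20:-→d21:-→d22:-→d23:-→d24:H0→d25:-→d26:-→d27:-→d28:-→d29:-→d30:-→d31:-→d32:H4 -> H4
  add 169.179.96.0/20 -> H6 at depth 20
  lookup 59.115.144.74: bits 001110110111001110010 walk d0:H1→d1:-→d2:-→d3:-→d4:-→d5:-→d6:-→d7:-→d8:-→d9:-→d10:-→d11:-→d12:-→d13:-→d14:-→d15:-→d16:H6→d17:-→d18:-→d19:-→d20:H3→d21:- -> H3
  del 160.0.0.0/3 (clear depth 3)
  del 59.115.148.0/24 (clear depth 24)

== LOOKUPS ==
["no-route","H4","H1","H1","H5","H4","H0","H1","H0","H0","H0","H5","H4","H3"]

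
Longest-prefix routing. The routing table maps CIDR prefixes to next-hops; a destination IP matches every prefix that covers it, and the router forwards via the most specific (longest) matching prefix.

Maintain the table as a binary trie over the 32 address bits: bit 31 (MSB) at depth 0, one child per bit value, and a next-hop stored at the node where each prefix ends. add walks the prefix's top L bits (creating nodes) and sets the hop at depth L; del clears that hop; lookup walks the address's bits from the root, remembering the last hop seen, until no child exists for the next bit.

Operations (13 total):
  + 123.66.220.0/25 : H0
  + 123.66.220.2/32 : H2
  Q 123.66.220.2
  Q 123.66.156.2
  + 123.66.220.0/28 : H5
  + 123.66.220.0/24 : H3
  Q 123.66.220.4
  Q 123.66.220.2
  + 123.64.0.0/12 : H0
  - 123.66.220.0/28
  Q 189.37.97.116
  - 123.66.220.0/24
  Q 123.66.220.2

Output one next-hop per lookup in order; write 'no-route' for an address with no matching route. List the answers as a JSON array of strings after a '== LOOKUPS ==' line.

Apply in order:
  + 123.66.220.0/25 (H0) depth=25
  + 123.66.220.2/32 (H2) depth=32
  lookup 123.66.220.2: bits 01111011010000101101110000000010 walk d0:-→d1:-→d2:-→d3:-→d4:-→d5:-→d6:-→d7:-→d8:-→d9:-→d10:-→d11:-→d12:-→d13:-→d14:-→d15:-→d16:-→d17:-→d18:-→d19:-→d20:-→d21:-→d22:-→d23:-→d24:-→d25:H0→d26:-→d27:-→d28:-→d29:-→d30:-→d31:-→d32:H2 -> H2
  lookup 123.66.156.2: bits 01111011010000101 walk d0:-→d1:-→d2:-→d3:-→d4:-→d5:-→d6:-→d7:-→d8:-→d9:-→d10:-→d11:-→d12:-→d13:-→d14:-→d15:-→d16:-→d17:- -> no-route
  + 123.66.220.0/28 (H5) depth=28
  + 123.66.220.0/24 (H3) depth=24
  lookup 123.66.220.4: bits 01111011010000101101110000000 walk d0:-→d1:-→d2:-→d3:-→d4:-→d5:-→d6:-→d7:-→d8:-→d9:-→d10:-→d11:-→d12:-→d13:-→d14:-→d15:-→d16:-→d17:-→d18:-→d19:-→d20:-→d21:-→d22:-→d23:-→d24:H3→d25:H0→d26:-→d27:-→d28:H5→d29:- -> H5
  lookup 123.66.220.2: bits 01111011010000101101110000000010 walk d0:-→d1:-→d2:-→d3:-→d4:-→d5:-→d6:-→d7:-→d8:-→d9:-→d10:-→d11:-→d12:-→d13:-→d14:-→d15:-→d16:-→d17:-→d18:-→d19:-→d20:-→d21:-→d22:-→d23:-→d24:H3→d25:H0→d26:-→d27:-→d28:H5→d29:-→d30:-→d31:-→d32:H2 -> H2
  + 123.64.0.0/12 (H0) depth=12
  del 123.66.220.0/28 (clear depth 28)
  lookup 189.37.97.116: bits ε walk d0:- -> no-route
  del 123.66.220.0/24 (clear depth 24)
  lookup 123.66.220.2: bits 01111011010000101101110000000010 walk d0:-→d1:-→d2:-→d3:-→d4:-→d5:-→d6:-→d7:-→d8:-→d9:-→d10:-→d11:-→d12:H0→d13:-→d14:-→d15:-→d16:-→d17:-→d18:-→d19:-→d20:-→d21:-→d22:-→d23:-→d24:-→d25:H0→d26:-→d27:-→d28:-→d29:-→d30:-→d31:-→d32:H2 -> H2

== LOOKUPS ==
["H2","no-route","H5","H2","no-route","H2"]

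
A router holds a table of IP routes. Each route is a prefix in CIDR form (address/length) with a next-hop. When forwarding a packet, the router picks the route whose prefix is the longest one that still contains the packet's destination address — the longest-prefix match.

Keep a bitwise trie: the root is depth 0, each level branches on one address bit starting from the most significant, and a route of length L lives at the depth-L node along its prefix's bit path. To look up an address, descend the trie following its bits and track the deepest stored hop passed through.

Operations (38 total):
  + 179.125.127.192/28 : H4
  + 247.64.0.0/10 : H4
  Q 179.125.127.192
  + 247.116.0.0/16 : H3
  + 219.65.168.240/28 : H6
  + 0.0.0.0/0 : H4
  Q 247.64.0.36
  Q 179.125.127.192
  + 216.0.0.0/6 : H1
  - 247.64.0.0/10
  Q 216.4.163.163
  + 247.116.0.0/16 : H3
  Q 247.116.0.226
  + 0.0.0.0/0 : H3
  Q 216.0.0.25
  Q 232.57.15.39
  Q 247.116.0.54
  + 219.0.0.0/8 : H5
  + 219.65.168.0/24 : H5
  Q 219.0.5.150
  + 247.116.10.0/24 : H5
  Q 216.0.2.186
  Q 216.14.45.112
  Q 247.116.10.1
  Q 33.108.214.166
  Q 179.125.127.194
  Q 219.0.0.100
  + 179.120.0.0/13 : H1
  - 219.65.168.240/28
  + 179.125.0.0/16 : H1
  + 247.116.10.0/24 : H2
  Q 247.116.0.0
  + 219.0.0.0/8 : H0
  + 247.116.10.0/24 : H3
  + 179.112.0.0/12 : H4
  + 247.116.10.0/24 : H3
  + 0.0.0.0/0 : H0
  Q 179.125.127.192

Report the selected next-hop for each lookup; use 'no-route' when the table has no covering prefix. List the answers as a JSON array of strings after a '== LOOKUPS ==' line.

Trace:
  add 179.125.127.192/28 -> H4 at depth 28
  add 247.64.0.0/10 -> H4 at depth 10
  lookup 179.125.127.192: bits 1011001101111101011111111100 walk d0:-→d1:-→d2:-→d3:-→d4:-→d5:-→d6:-→d7:-→d8:-→d9:-→d10:-→d11:-→d12:-→d13:-→d14:-→d15:-→d16:-→d17:-→d18:-→d19:-→d20:-→d21:-→d22:-→d23:-→d24:-→d25:-→d26:-→d27:-→d28:H4 -> H4
  add 247.116.0.0/16 -> H3 at depth 16
  add 219.65.168.240/28 -> H6 at depth 28
  add 0.0.0.0/0 -> H4 at depth 0
  lookup 247.64.0.36: bits 1111011101 walk d0:H4→d1:-→d2:-→d3:-→d4:-→d5:-→d6:-→d7:-→d8:-→d9:-→d10:H4 -> H4
  lookup 179.125.127.192: bits 1011001101111101011111111100 walk d0:H4→d1:-→d2:-→d3:-→d4:-→d5:-→d6:-→d7:-→d8:-→d9:-→d10:-→d11:-→d12:-→d13:-→d14:-→d15:-→d16:-→d17:-→d18:-→d19:-→d20:-→d21:-→d22:-→d23:-→d24:-→d25:-→d26:-→d27:-→d28:H4 -> H4
  add 216.0.0.0/6 -> H1 at depth 6
  del 247.64.0.0/10 (clear depth 10)
  lookup 216.4.163.163: bits 110110 walk d0:H4→d1:-→d2:-→d3:-→d4:-→d5:-→d6:H1 -> H1
  add 247.116.0.0/16 -> H3 at depth 16
  lookup 247.116.0.226: bits 1111011101110100 walk d0:H4→d1:-→d2:-→d3:-→d4:-→d5:-→d6:-→d7:-→d8:-→d9:-→d10:-→d11:-→d12:-→d13:-→d14:-→d15:-→d16:H3 -> H3
  add 0.0.0.0/0 -> H3 at depth 0
  lookup 216.0.0.25: bits 110110 walk d0:H3→d1:-→d2:-→d3:-→d4:-→d5:-→d6:H1 -> H1
  lookup 232.57.15.39: bits 111 walk d0:H3→d1:-→d2:-→d3:- -> H3
  lookup 247.116.0.54: bits 1111011101110100 walk d0:H3→d1:-→d2:-→d3:-→d4:-→d5:-→d6:-→d7:-→d8:-→d9:-→d10:-→d11:-→d12:-→d13:-→d14:-→d15:-→d16:H3 -> H3
  add 219.0.0.0/8 -> H5 at depth 8
  add 219.65.168.0/24 -> H5 at depth 24
  lookup 219.0.5.150: bits 110110110 walk d0:H3→d1:-→d2:-→d3:-→d4:-→d5:-→d6:H1→d7:-→d8:H5→d9:- -> H5
  add 247.116.10.0/24 -> H5 at depth 24
  lookup 216.0.2.186: bits 110110 walk d0:H3→d1:-→d2:-→d3:-→d4:-→d5:-→d6:H1 -> H1
  lookup 216.14.45.112: bits 110110 walk d0:H3→d1:-→d2:-→d3:-→d4:-→d5:-→d6:H1 -> H1
  lookup 247.116.10.1: bits 111101110111010000001010 walk d0:H3→d1:-→d2:-→d3:-→d4:-→d5:-→d6:-→d7:-→d8:-→d9:-→d10:-→d11:-→d12:-→d13:-→d14:-→d15:-→d16:H3→d17:-→d18:-→d19:-→d20:-→d21:-→d22:-→d23:-→d24:H5 -> H5
  lookup 33.108.214.166: bits ε walk d0:H3 -> H3
  lookup 179.125.127.194: bits 1011001101111101011111111100 walk d0:H3→d1:-→d2:-→d3:-→d4:-→d5:-→d6:-→d7:-→d8:-→d9:-→d10:-→d11:-→d12:-→d13:-→d14:-→d15:-→d16:-→d17:-→d18:-→d19:-→d20:-→d21:-→d22:-→d23:-→d24:-→d25:-→d26:-→d27:-→d28:H4 -> H4
  lookup 219.0.0.100: bits 110110110 walk d0:H3→d1:-→d2:-→d3:-→d4:-→d5:-→d6:H1→d7:-→d8:H5→d9:- -> H5
  add 179.120.0.0/13 -> H1 at depth 13
  del 219.65.168.240/28 (clear depth 28)
  add 179.125.0.0/16 -> H1 at depth 16
  add 247.116.10.0/24 -> H2 at depth 24
  lookup 247.116.0.0: bits 11110111011101000000 walk d0:H3→d1:-→d2:-→d3:-→d4:-→d5:-→d6:-→d7:-→d8:-→d9:-→d10:-→d11:-→d12:-→d13:-→d14:-→d15:-→d16:H3→d17:-→d18:-→d19:-→d20:- -> H3
  add 219.0.0.0/8 -> H0 at depth 8
  add 247.116.10.0/24 -> H3 at depth 24
  add 179.112.0.0/12 -> H4 at depth 12
  add 247.116.10.0/24 -> H3 at depth 24
  add 0.0.0.0/0 -> H0 at depth 0
  lookup 179.125.127.192: bits 1011001101111101011111111100 walk d0:H0→d1:-→d2:-→d3:-→d4:-→d5:-→d6:-→d7:-→d8:-→d9:-→d10:-→d11:-→d12:H4→d13:H1→d14:-→d15:-→d16:H1→d17:-→d18:-→d19:-→d20:-→d21:-→d22:-→d23:-→d24:-→d25:-→d26:-→d27:-→d28:H4 -> H4

== LOOKUPS ==
["H4","H4","H4","H1","H3","H1","H3","H3","H5","H1","H1","H5","H3","H4","H5","H3","H4"]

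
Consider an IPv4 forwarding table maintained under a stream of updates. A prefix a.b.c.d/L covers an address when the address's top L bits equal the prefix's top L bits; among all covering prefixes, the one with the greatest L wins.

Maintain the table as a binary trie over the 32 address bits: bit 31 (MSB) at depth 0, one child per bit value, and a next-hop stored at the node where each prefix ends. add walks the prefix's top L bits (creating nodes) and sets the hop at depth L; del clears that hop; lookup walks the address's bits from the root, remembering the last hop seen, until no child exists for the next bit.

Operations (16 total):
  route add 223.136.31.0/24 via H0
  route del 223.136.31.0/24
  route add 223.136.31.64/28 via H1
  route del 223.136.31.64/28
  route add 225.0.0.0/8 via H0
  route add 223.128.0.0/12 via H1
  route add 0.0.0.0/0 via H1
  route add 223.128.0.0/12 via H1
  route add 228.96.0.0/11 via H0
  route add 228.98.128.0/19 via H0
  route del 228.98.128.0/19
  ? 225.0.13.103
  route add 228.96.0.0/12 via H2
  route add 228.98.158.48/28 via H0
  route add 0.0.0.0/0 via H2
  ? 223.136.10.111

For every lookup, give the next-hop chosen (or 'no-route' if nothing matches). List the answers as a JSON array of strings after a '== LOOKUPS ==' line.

Trace:
  + 223.136.31.0/24 (H0) depth=24
  del 223.136.31.0/24 (clear depth 24)
  + 223.136.31.64/28 (H1) depth=28
  del 223.136.31.64/28 (clear depth 28)
  + 225.0.0.0/8 (H0) depth=8
  + 223.128.0.0/12 (H1) depth=12
  + 0.0.0.0/0 (H1) depth=0
  + 223.128.0.0/12 (H1) depth=12
  + 228.96.0.0/11 (H0) depth=11
  + 228.98.128.0/19 (H0) depth=19
  del 228.98.128.0/19 (clear depth 19)
  ? 225.0.13.103  path d0:H1→d1:-→d2:-→d3:-→d4:-→d5:-→d6:-→d7:-→d8:H0  best=H0
  + 228.96.0.0/12 (H2) depth=12
  + 228.98.158.48/28 (H0) depth=28
  + 0.0.0.0/0 (H2) depth=0
  ? 223.136.10.111  path d0:H2→d1:-→d2:-→d3:-→d4:-→d5:-→d6:-→d7:-→d8:-→d9:-→d10:-→d11:-→d12:H1→d13:-→d14:-→d15:-→d16:-→d17:-→d18:-→d19:-  best=H1

== LOOKUPS ==
["H0","H1"]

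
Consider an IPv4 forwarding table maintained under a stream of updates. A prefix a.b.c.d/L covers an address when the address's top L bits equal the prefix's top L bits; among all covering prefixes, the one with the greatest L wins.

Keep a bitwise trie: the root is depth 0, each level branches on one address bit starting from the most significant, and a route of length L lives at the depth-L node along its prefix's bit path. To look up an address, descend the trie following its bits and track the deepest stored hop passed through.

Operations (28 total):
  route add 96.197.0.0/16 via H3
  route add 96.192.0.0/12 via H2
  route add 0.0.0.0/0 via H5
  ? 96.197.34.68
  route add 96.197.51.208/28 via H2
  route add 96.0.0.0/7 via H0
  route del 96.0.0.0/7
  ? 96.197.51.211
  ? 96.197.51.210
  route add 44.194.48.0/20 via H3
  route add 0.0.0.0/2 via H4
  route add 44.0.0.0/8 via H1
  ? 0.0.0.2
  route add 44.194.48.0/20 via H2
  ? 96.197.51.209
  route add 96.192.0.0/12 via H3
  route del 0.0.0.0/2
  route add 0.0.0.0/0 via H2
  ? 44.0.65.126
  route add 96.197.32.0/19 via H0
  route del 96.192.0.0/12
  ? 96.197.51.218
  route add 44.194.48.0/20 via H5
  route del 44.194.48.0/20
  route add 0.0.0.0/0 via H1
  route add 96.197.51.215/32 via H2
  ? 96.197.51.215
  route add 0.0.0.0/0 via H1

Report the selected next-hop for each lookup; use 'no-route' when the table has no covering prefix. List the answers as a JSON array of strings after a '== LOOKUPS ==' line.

Trace:
  + 96.197.0.0/16 (H3) depth=16
  + 96.192.0.0/12 (H2) depth=12
  + 0.0.0.0/0 (H5) depth=0
  ? 96.197.34.68  path d0:H5→d1:-→d2:-→d3:-→d4:-→d5:-→d6:-→d7:-→d8:-→d9:-→d10:-→d11:-→d12:H2→d13:-→d14:-→d15:-→d16:H3  best=H3
  + 96.197.51.208/28 (H2) depth=28
  + 96.0.0.0/7 (H0) depth=7
  del 96.0.0.0/7 (clear depth 7)
  ? 96.197.51.211  path d0:H5→d1:-→d2:-→d3:-→d4:-→d5:-→d6:-→d7:-→d8:-→d9:-→d10:-→d11:-→d12:H2→d13:-→d14:-→d15:-→d16:H3→d17:-→d18:-→d19:-→d20:-→d21:-→d22:-→d23:-→d24:-→d25:-→d26:-→d27:-→d28:H2  best=H2
  ? 96.197.51.210  path d0:H5→d1:-→d2:-→d3:-→d4:-→d5:-→d6:-→d7:-→d8:-→d9:-→d10:-→d11:-→d12:H2→d13:-→d14:-→d15:-→d16:H3→d17:-→d18:-→d19:-→d20:-→d21:-→d22:-→d23:-→d24:-→d25:-→d26:-→d27:-→d28:H2  best=H2
  + 44.194.48.0/20 (H3) depth=20
  + 0.0.0.0/2 (H4) depth=2
  + 44.0.0.0/8 (H1) depth=8
  ? 0.0.0.2  path d0:H5→d1:-→d2:H4  best=H4
  + 44.194.48.0/20 (H2) depth=20
  ? 96.197.51.209  path d0:H5→d1:-→d2:-→d3:-→d4:-→d5:-→d6:-→d7:-→d8:-→d9:-→d10:-→d11:-→d12:H2→d13:-→d14:-→d15:-→d16:H3→d17:-→d18:-→d19:-→d20:-→d21:-→d22:-→d23:-→d24:-→d25:-→d26:-→d27:-→d28:H2  best=H2
  + 96.192.0.0/12 (H3) depth=12
  del 0.0.0.0/2 (clear depth 2)
  + 0.0.0.0/0 (H2) depth=0
  ? 44.0.65.126  path d0:H2→d1:-→d2:-→d3:-→d4:-→d5:-→d6:-→d7:-→d8:H1  best=H1
  + 96.197.32.0/19 (H0) depth=19
  del 96.192.0.0/12 (clear depth 12)
  ? 96.197.51.218  path d0:H2→d1:-→d2:-→d3:-→d4:-→d5:-→d6:-→d7:-→d8:-→d9:-→d10:-→d11:-→d12:-→d13:-→d14:-→d15:-→d16:H3→d17:-→d18:-→d19:H0→d20:-→d21:-→d22:-→d23:-→d24:-→d25:-→d26:-→d27:-→d28:H2  best=H2
  + 44.194.48.0/20 (H5) depth=20
  del 44.194.48.0/20 (clear depth 20)
  + 0.0.0.0/0 (H1) depth=0
  + 96.197.51.215/32 (H2) depth=32
  ? 96.197.51.215  path d0:H1→d1:-→d2:-→d3:-→d4:-→d5:-→d6:-→d7:-→d8:-→d9:-→d10:-→d11:-→d12:-→d13:-→d14:-→d15:-→d16:H3→d17:-→d18:-→d19:H0→d20:-→d21:-→d22:-→d23:-→d24:-→d25:-→d26:-→d27:-→d28:H2→d29:-→d30:-→d31:-→d32:H2  best=H2
  + 0.0.0.0/0 (H1) depth=0

== LOOKUPS ==
["H3","H2","H2","H4","H2","H1","H2","H2"]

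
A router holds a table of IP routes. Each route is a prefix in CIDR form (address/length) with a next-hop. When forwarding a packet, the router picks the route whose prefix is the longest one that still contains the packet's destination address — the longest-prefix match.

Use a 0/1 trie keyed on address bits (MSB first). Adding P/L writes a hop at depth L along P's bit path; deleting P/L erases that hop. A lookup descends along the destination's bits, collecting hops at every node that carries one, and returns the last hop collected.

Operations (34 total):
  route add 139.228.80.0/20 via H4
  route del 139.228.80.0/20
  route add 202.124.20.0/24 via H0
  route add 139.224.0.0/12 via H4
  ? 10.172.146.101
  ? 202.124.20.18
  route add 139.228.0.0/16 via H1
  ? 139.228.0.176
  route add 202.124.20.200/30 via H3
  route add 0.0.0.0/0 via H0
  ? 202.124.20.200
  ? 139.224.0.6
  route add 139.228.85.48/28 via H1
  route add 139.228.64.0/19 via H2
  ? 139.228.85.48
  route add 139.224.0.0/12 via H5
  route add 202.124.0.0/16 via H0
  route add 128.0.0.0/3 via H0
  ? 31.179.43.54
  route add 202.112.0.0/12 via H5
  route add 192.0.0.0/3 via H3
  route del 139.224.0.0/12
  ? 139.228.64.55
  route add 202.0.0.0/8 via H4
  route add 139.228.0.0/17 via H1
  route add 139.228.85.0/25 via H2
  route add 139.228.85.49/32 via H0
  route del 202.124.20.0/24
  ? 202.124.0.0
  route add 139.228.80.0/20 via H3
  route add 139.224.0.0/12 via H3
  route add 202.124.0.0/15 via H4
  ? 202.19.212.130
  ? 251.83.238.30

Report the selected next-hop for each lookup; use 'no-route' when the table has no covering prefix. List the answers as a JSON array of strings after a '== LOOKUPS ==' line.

Process each operation:
  add 139.228.80.0/20 -> H4 at depth 20
  del 139.228.80.0/20 (clear depth 20)
  add 202.124.20.0/24 -> H0 at depth 24
  add 139.224.0.0/12 -> H4 at depth 12
  Q 10.172.146.101: descend ε ; hops seen [∅] ; pick no-route
  Q 202.124.20.18: descend 110010100111110000010100 ; hops seen [H0] ; pick H0
  add 139.228.0.0/16 -> H1 at depth 16
  Q 139.228.0.176: descend 10001011111001000 ; hops seen [H4,H1] ; pick H1
  add 202.124.20.200/30 -> H3 at depth 30
  add 0.0.0.0/0 -> H0 at depth 0
  Q 202.124.20.200: descend 110010100111110000010100110010 ; hops seen [H0,H0,H3] ; pick H3
  Q 139.224.0.6: descend 1000101111100 ; hops seen [H0,H4] ; pick H4
  add 139.228.85.48/28 -> H1 at depth 28
  add 139.228.64.0/19 -> H2 at depth 19
  Q 139.228.85.48: descend 1000101111100100010101010011 ; hops seen [H0,H4,H1,H2,H1] ; pick H1
  add 139.224.0.0/12 -> H5 at depth 12
  add 202.124.0.0/16 -> H0 at depth 16
  add 128.0.0.0/3 -> H0 at depth 3
  Q 31.179.43.54: descend ε ; hops seen [H0] ; pick H0
  add 202.112.0.0/12 -> H5 at depth 12
  add 192.0.0.0/3 -> H3 at depth 3
  del 139.224.0.0/12 (clear depth 12)
  Q 139.228.64.55: descend 1000101111100100010 ; hops seen [H0,H0,H1,H2] ; pick H2
  add 202.0.0.0/8 -> H4 at depth 8
  add 139.228.0.0/17 -> H1 at depth 17
  add 139.228.85.0/25 -> H2 at depth 25
  add 139.228.85.49/32 -> H0 at depth 32
  del 202.124.20.0/24 (clear depth 24)
  Q 202.124.0.0: descend 1100101001111100000 ; hops seen [H0,H3,H4,H5,H0] ; pick H0
  add 139.228.80.0/20 -> H3 at depth 20
  add 139.224.0.0/12 -> H3 at depth 12
  add 202.124.0.0/15 -> H4 at depth 15
  Q 202.19.212.130: descend 110010100 ; hops seen [H0,H3,H4] ; pick H4
  Q 251.83.238.30: descend 11 ; hops seen [H0] ; pick H0

== LOOKUPS ==
["no-route","H0","H1","H3","H4","H1","H0","H2","H0","H4","H0"]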